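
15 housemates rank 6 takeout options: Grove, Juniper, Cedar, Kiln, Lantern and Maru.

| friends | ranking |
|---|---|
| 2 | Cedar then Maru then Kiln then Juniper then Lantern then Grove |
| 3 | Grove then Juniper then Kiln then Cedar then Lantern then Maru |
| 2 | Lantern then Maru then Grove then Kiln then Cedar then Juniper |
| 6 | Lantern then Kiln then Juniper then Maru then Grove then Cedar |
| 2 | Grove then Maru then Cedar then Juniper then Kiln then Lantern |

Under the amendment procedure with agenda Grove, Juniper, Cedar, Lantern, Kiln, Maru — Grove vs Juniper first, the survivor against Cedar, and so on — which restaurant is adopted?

Round 1: Grove vs Juniper — 7–8, Juniper advances.
Round 2: Juniper vs Cedar — 9–6, Juniper advances.
Round 3: Juniper vs Lantern — 7–8, Lantern advances.
Round 4: Lantern vs Kiln — 8–7, Lantern advances.
Round 5: Lantern vs Maru — 11–4, Lantern advances.
Lantern survives the agenda.

Lantern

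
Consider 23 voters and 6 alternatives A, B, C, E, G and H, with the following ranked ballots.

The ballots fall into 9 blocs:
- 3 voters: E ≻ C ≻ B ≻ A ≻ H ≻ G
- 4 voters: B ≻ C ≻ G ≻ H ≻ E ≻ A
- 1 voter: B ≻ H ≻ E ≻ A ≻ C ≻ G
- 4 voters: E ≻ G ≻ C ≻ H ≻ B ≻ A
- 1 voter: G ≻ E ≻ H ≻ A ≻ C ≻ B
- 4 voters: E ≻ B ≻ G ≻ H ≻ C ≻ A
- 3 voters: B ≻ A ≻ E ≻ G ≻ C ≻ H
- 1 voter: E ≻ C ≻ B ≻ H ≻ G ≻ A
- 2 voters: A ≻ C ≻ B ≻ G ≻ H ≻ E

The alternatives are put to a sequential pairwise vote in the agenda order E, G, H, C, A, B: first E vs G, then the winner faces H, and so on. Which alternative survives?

Round 1: E vs G — 16–7, E advances.
Round 2: E vs H — 16–7, E advances.
Round 3: E vs C — 17–6, E advances.
Round 4: E vs A — 18–5, E advances.
Round 5: E vs B — 13–10, E advances.
The agenda winner is E.

E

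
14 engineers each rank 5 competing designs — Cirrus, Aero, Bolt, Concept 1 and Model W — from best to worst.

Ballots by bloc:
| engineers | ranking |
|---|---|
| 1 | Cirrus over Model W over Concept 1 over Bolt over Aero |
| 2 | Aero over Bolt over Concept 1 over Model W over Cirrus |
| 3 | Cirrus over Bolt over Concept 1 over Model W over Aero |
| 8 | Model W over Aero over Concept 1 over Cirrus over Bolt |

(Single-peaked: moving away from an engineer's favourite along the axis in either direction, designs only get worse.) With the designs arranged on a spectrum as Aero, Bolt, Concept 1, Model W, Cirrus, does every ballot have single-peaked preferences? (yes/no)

no

Axis positions: Aero=1, Bolt=2, Concept 1=3, Model W=4, Cirrus=5.
Bloc 1 (peak Cirrus at position 5): ranking walks positions 5-4-3-2-1, expanding outward from the peak — single-peaked.
Bloc 2 (peak Aero at position 1): ranking walks positions 1-2-3-4-5, expanding outward from the peak — single-peaked.
Bloc 3: ranking walks positions 5-2-3-4-1; Bolt is ranked above Model W even though Model W lies between Bolt and the peak Cirrus on the axis — preferences dip and rise again. Not single-peaked.
Bloc 4: ranking walks positions 4-1-3-5-2; Aero is ranked above Concept 1 even though Concept 1 lies between Aero and the peak Model W on the axis — preferences dip and rise again. Not single-peaked.
Bloc 3 violates single-peakedness, so the profile is not single-peaked on this axis.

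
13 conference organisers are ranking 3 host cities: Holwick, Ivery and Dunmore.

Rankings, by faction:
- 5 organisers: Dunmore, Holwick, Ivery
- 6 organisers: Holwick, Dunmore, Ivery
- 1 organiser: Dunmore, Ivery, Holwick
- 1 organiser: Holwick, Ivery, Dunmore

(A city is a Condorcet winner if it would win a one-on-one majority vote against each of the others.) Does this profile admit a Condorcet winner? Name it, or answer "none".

Holwick

Head-to-head results (13 organisers):
Holwick–Ivery: Holwick 12–1.
Holwick vs Dunmore: Holwick wins 7–6.
Ivery–Dunmore: Dunmore 12–1.
Only Holwick has no losses; Holwick is the Condorcet winner.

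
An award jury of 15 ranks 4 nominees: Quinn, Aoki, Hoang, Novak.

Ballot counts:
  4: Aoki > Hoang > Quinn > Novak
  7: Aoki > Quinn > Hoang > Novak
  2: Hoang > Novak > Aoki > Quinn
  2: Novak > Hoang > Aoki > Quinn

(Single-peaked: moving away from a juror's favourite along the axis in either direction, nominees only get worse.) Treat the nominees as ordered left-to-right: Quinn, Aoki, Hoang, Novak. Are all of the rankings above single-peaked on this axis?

Axis positions: Quinn=1, Aoki=2, Hoang=3, Novak=4.
Group 1 (peak Aoki at position 2): ranking walks positions 2-3-1-4, expanding outward from the peak — single-peaked.
Group 2 (peak Aoki at position 2): ranking walks positions 2-1-3-4, expanding outward from the peak — single-peaked.
Group 3 (peak Hoang at position 3): ranking walks positions 3-4-2-1, expanding outward from the peak — single-peaked.
Group 4 (peak Novak at position 4): ranking walks positions 4-3-2-1, expanding outward from the peak — single-peaked.
Every ranking is single-peaked on this axis.

yes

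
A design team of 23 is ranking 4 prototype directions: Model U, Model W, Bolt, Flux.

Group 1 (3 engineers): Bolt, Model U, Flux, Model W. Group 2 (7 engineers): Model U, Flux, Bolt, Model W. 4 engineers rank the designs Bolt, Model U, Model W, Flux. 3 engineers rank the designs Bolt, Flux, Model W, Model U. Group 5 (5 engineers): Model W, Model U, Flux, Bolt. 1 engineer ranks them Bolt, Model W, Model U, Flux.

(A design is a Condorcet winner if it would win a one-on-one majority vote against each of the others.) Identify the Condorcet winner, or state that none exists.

Pairwise majorities:
Model U vs Model W: Model U preferred on 3+7+4 = 14 ballots; Model U wins 14–9.
Model U vs Bolt: Model U is ranked higher on 7+5 = 12 ballots, Bolt on 11. Model U wins 12–11.
Model U vs Flux: Model U is ranked higher on 3+7+4+5+1 = 20 ballots, Flux on 3. Model U wins 20–3.
Model W vs Bolt: 5 for Model W, 18 for Bolt — Bolt by 18–5.
Model W vs Flux: Model W preferred on 4+5+1 = 10 ballots; Flux wins 13–10.
Bolt vs Flux: Bolt preferred on 3+4+3+1 = 11 ballots; Flux wins 12–11.
Only Model U has no losses; Model U is the Condorcet winner.

Model U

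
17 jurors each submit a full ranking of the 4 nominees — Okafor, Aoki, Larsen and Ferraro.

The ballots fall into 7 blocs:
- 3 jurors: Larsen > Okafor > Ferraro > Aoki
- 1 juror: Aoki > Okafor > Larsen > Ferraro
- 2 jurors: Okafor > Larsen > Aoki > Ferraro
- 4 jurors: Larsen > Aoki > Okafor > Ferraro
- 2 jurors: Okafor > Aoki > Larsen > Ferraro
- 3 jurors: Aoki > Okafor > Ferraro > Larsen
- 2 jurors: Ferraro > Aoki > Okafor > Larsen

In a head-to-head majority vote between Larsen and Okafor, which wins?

Ballots ranking Larsen above Okafor: 3 + 4 = 7.
Ballots ranking Okafor above Larsen: 17 − 7 = 10.
Okafor wins the head-to-head 10–7.

Okafor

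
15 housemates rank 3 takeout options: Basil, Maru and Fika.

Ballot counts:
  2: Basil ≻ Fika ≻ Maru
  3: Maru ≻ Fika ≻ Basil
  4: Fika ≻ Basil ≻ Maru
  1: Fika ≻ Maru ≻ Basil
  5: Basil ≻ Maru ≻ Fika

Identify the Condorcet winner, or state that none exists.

Head-to-head results (15 friends):
Basil vs Maru: Basil is ranked higher on 2+4+5 = 11 ballots, Maru on 4. Basil wins 11–4.
Basil vs Fika: Basil preferred on 2+5 = 7 ballots; Fika wins 8–7.
Maru vs Fika: Maru preferred on 3+5 = 8 ballots; Maru wins 8–7.
No restaurant is unbeaten: Basil loses to Fika; Maru loses to Basil; Fika loses to Maru. In particular Basil → Maru → Fika → Basil is a majority cycle — no Condorcet winner exists.

none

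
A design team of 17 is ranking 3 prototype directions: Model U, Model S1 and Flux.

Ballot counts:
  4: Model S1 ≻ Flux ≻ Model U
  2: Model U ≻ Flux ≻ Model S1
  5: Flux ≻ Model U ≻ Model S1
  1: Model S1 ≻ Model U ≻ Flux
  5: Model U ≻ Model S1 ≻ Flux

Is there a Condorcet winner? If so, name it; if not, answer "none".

Pairwise majorities:
Model U vs Model S1: Model U wins 12–5.
Model U–Flux: Flux 9–8.
Model S1–Flux: Model S1 10–7.
Every design loses at least once (Model U loses to Flux; Model S1 loses to Model U; Flux loses to Model S1). The majority relation contains the cycle Model U > Model S1 > Flux > Model U, so there is no Condorcet winner.

none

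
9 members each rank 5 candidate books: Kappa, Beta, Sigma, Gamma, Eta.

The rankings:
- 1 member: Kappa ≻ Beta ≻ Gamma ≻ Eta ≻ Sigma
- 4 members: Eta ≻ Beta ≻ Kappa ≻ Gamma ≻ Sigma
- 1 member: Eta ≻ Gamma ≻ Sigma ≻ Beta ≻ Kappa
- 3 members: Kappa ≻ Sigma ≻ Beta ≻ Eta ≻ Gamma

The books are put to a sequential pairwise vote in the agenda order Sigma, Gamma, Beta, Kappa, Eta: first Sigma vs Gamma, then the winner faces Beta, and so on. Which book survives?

Round 1: Sigma vs Gamma — 3–6, Gamma advances.
Round 2: Gamma vs Beta — 1–8, Beta advances.
Round 3: Beta vs Kappa — 5–4, Beta advances.
Round 4: Beta vs Eta — 4–5, Eta advances.
The agenda winner is Eta.

Eta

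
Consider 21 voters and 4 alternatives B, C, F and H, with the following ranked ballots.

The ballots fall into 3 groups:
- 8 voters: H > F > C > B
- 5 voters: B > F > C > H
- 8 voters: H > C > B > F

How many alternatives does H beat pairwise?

3

H against each rival (21 voters):
H–B: H 16–5.
H vs C: 16 to 5, H.
H vs F: H is ranked higher on 8+8 = 16 ballots, F on 5. H wins 16–5.
H beats B, C, F — 3 pairwise wins.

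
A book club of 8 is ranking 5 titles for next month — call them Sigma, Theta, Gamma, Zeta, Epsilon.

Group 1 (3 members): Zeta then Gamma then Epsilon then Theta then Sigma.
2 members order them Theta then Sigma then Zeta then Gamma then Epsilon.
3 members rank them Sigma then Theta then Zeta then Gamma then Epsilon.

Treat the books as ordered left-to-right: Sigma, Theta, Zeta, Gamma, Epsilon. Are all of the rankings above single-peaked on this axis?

yes

Axis positions: Sigma=1, Theta=2, Zeta=3, Gamma=4, Epsilon=5.
Group 1 (peak Zeta at position 3): ranking walks positions 3-4-5-2-1, expanding outward from the peak — single-peaked.
Group 2 (peak Theta at position 2): ranking walks positions 2-1-3-4-5, expanding outward from the peak — single-peaked.
Group 3 (peak Sigma at position 1): ranking walks positions 1-2-3-4-5, expanding outward from the peak — single-peaked.
Every ranking is single-peaked on this axis.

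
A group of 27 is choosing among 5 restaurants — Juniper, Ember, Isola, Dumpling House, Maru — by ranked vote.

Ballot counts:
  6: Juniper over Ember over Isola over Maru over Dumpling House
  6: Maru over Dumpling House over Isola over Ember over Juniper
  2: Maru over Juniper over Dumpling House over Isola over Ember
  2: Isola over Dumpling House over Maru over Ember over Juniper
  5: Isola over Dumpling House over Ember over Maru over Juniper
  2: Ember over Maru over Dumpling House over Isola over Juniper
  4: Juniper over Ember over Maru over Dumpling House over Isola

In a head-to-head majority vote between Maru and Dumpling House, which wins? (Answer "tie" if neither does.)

Maru

Ballots ranking Maru above Dumpling House: 6 + 6 + 2 + 2 + 4 = 20.
Ballots ranking Dumpling House above Maru: 27 − 20 = 7.
Maru wins the head-to-head 20–7.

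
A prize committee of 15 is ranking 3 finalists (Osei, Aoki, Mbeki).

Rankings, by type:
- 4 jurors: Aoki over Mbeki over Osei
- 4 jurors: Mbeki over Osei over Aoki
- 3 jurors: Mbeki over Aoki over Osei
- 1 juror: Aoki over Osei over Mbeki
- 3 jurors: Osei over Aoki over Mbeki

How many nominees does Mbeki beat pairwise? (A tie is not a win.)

1

Mbeki against each rival (15 jurors):
Mbeki vs Osei: 4+4+3 = 11 for Mbeki, 4 for Osei — Mbeki by 11–4.
Mbeki–Aoki: Aoki 8–7.
Mbeki beats Osei; loses to Aoki — 1 pairwise win.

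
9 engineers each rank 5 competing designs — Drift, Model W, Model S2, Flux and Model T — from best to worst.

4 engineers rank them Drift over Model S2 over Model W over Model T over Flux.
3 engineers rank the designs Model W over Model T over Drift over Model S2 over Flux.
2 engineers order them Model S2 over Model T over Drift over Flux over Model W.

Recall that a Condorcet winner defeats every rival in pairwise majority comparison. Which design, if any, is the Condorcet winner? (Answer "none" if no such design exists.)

Pairwise majorities:
Drift vs Model W: Drift is ranked higher on 4+2 = 6 ballots, Model W on 3. Drift wins 6–3.
Drift vs Model S2: 4+3 = 7 for Drift, 2 for Model S2 — Drift by 7–2.
Drift vs Flux: Drift preferred on 4+3+2 = 9 ballots; Drift wins 9–0.
Drift vs Model T: Drift preferred on 4 ballots; Model T wins 5–4.
Model W vs Model S2: 3 to 6, Model S2.
Model W vs Flux: Model W preferred on 4+3 = 7 ballots; Model W wins 7–2.
Model W vs Model T: Model W is ranked higher on 4+3 = 7 ballots, Model T on 2. Model W wins 7–2.
Model S2 vs Flux: Model S2 preferred on 4+3+2 = 9 ballots; Model S2 wins 9–0.
Model S2 vs Model T: Model S2 preferred on 4+2 = 6 ballots; Model S2 wins 6–3.
Flux vs Model T: Flux is ranked higher on 0 ballots, Model T on 9. Model T wins 9–0.
Every design loses at least once (Drift loses to Model T; Model W loses to Drift; Model S2 loses to Drift; Flux loses to Drift; Model T loses to Model W). The majority relation contains the cycle Drift → Model W → Model T → Drift, so there is no Condorcet winner.

none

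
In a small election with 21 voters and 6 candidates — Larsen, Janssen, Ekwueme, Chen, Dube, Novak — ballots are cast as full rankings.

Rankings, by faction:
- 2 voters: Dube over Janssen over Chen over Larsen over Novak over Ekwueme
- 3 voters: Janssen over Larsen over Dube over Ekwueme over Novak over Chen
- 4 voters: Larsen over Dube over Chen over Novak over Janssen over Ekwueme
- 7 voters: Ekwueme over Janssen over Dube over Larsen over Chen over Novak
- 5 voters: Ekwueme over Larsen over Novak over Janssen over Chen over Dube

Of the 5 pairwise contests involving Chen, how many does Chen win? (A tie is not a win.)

1

Chen against each rival (21 voters):
Chen vs Larsen: Chen preferred on 2 ballots; Larsen wins 19–2.
Chen vs Janssen: 4 to 17, Janssen.
Chen vs Ekwueme: Ekwueme wins 15–6.
Chen vs Dube: Dube wins 16–5.
Chen vs Novak: 2+4+7 = 13 for Chen, 8 for Novak — Chen by 13–8.
Chen beats Novak; loses to Larsen, Janssen, Ekwueme, Dube — 1 pairwise win.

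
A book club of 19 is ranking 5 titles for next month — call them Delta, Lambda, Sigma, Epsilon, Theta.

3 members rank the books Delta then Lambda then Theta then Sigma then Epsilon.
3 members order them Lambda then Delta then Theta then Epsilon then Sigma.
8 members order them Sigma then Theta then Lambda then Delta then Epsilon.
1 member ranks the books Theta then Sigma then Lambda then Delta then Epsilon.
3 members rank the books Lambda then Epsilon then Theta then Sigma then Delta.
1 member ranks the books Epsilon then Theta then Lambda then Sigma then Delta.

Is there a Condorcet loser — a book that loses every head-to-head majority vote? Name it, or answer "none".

Epsilon

Head-to-head results (19 members):
Delta vs Lambda: Lambda wins 16–3.
Delta vs Sigma: 6 to 13, Sigma.
Delta vs Epsilon: Delta is ranked higher on 3+3+8+1 = 15 ballots, Epsilon on 4. Delta wins 15–4.
Delta vs Theta: Theta wins 13–6.
Lambda vs Sigma: 3+3+3+1 = 10 for Lambda, 9 for Sigma — Lambda by 10–9.
Lambda vs Epsilon: Lambda preferred on 3+3+8+1+3 = 18 ballots; Lambda wins 18–1.
Lambda vs Theta: Theta wins 10–9.
Sigma vs Epsilon: Sigma is ranked higher on 3+8+1 = 12 ballots, Epsilon on 7. Sigma wins 12–7.
Sigma vs Theta: 8 for Sigma, 11 for Theta — Theta by 11–8.
Epsilon vs Theta: Theta wins 15–4.
Epsilon loses to every other book — it is the Condorcet loser.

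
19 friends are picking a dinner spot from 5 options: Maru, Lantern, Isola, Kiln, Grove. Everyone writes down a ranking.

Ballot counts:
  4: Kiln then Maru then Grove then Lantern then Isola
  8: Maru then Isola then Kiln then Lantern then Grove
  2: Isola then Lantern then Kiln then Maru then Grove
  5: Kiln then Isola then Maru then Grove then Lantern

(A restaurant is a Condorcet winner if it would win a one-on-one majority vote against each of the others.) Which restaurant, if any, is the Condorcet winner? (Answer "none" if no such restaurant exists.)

Head-to-head results (19 friends):
Maru–Lantern: Maru 17–2.
Maru vs Isola: 4+8 = 12 for Maru, 7 for Isola — Maru by 12–7.
Maru vs Kiln: Kiln wins 11–8.
Maru vs Grove: Maru, 19–0.
Lantern vs Isola: 4 for Lantern, 15 for Isola — Isola by 15–4.
Lantern vs Kiln: Kiln, 17–2.
Lantern vs Grove: Lantern, 10–9.
Isola vs Kiln: Isola wins 10–9.
Isola vs Grove: Isola, 15–4.
Kiln vs Grove: Kiln, 19–0.
Every restaurant loses at least once (Maru loses to Kiln; Lantern loses to Maru; Isola loses to Maru; Kiln loses to Isola; Grove loses to Maru). The majority relation contains the cycle Maru beats Isola beats Kiln beats Maru, so there is no Condorcet winner.

none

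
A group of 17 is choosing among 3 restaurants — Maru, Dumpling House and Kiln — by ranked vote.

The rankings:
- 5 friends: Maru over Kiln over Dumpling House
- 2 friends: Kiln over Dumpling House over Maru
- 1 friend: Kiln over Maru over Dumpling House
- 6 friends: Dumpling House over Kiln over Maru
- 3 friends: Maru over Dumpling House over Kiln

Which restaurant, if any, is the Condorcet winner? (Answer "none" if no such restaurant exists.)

none

Pairwise majorities:
Maru vs Dumpling House: Maru wins 9–8.
Maru–Kiln: Kiln 9–8.
Dumpling House vs Kiln: 9 to 8, Dumpling House.
Every restaurant loses at least once (Maru loses to Kiln; Dumpling House loses to Maru; Kiln loses to Dumpling House). The majority relation contains the cycle Maru > Dumpling House > Kiln > Maru, so there is no Condorcet winner.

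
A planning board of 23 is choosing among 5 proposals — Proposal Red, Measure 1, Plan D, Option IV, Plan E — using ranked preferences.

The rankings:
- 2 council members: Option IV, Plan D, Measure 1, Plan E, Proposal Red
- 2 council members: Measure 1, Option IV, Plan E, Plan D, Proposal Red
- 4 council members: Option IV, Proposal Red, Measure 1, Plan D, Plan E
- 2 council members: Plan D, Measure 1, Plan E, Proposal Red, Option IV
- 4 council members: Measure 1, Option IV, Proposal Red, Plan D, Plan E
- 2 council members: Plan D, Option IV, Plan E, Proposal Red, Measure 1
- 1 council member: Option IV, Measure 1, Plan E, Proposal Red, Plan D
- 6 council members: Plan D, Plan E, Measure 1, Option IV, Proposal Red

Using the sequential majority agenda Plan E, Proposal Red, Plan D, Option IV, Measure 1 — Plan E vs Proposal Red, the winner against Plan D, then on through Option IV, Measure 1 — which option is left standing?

Round 1: Plan E vs Proposal Red — 15–8, Plan E advances.
Round 2: Plan E vs Plan D — 3–20, Plan D advances.
Round 3: Plan D vs Option IV — 10–13, Option IV advances.
Round 4: Option IV vs Measure 1 — 9–14, Measure 1 advances.
The agenda winner is Measure 1.

Measure 1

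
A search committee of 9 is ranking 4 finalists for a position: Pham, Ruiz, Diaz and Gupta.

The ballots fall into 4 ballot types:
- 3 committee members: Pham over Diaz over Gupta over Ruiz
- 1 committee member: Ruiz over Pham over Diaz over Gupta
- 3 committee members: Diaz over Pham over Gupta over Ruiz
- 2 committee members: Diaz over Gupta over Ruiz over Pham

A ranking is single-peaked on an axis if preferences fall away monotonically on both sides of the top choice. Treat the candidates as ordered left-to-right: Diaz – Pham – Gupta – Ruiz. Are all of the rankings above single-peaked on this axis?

Axis positions: Diaz=1, Pham=2, Gupta=3, Ruiz=4.
Ballot type 1 (peak Pham at position 2): ranking walks positions 2-1-3-4, expanding outward from the peak — single-peaked.
Ballot type 2: ranking walks positions 4-2-1-3; Pham is ranked above Gupta even though Gupta lies between Pham and the peak Ruiz on the axis — preferences dip and rise again. Not single-peaked.
Ballot type 3 (peak Diaz at position 1): ranking walks positions 1-2-3-4, expanding outward from the peak — single-peaked.
Ballot type 4: ranking walks positions 1-3-4-2; Gupta is ranked above Pham even though Pham lies between Gupta and the peak Diaz on the axis — preferences dip and rise again. Not single-peaked.
Ballot type 2 violates single-peakedness, so the profile is not single-peaked on this axis.

no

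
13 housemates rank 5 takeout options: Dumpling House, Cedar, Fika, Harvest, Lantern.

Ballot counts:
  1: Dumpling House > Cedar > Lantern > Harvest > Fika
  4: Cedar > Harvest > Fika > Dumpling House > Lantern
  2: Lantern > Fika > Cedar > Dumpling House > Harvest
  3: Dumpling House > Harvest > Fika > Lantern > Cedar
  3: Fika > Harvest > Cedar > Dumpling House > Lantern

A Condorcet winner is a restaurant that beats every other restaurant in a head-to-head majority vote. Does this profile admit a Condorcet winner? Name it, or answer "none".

none

Check each pair by majority over 13 ballots:
Dumpling House vs Cedar: Cedar wins 9–4.
Dumpling House vs Fika: Fika wins 9–4.
Dumpling House–Harvest: Harvest 7–6.
Dumpling House–Lantern: Dumpling House 11–2.
Cedar vs Fika: Fika wins 8–5.
Cedar–Harvest: Cedar 7–6.
Cedar vs Lantern: Cedar wins 8–5.
Fika–Harvest: Harvest 8–5.
Fika vs Lantern: Fika wins 10–3.
Harvest vs Lantern: Harvest wins 10–3.
No restaurant is unbeaten: Dumpling House loses to Cedar; Cedar loses to Fika; Fika loses to Harvest; Harvest loses to Cedar; Lantern loses to Dumpling House. In particular Cedar beats Harvest beats Fika beats Cedar is a majority cycle — no Condorcet winner exists.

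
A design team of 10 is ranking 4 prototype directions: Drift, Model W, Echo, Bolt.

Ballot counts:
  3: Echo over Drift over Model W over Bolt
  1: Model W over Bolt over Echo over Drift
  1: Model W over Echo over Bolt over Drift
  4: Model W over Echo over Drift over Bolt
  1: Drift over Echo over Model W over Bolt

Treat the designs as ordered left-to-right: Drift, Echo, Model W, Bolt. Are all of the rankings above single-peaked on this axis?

yes

Axis positions: Drift=1, Echo=2, Model W=3, Bolt=4.
Ballot type 1 (peak Echo at position 2): ranking walks positions 2-1-3-4, expanding outward from the peak — single-peaked.
Ballot type 2 (peak Model W at position 3): ranking walks positions 3-4-2-1, expanding outward from the peak — single-peaked.
Ballot type 3 (peak Model W at position 3): ranking walks positions 3-2-4-1, expanding outward from the peak — single-peaked.
Ballot type 4 (peak Model W at position 3): ranking walks positions 3-2-1-4, expanding outward from the peak — single-peaked.
Ballot type 5 (peak Drift at position 1): ranking walks positions 1-2-3-4, expanding outward from the peak — single-peaked.
Every ranking is single-peaked on this axis.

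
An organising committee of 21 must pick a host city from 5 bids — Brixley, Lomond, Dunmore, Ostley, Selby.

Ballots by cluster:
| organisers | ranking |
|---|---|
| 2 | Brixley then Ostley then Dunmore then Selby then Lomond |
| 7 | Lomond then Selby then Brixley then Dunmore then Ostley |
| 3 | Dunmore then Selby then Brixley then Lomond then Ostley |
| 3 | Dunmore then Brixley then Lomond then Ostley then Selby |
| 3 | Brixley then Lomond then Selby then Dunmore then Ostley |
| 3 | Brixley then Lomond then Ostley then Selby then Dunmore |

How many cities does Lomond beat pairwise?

Lomond against each rival (21 organisers):
Lomond vs Brixley: 7 for Lomond, 14 for Brixley — Brixley by 14–7.
Lomond vs Dunmore: 13 to 8, Lomond.
Lomond vs Ostley: 19 to 2, Lomond.
Lomond vs Selby: Lomond, 16–5.
Lomond beats Dunmore, Ostley, Selby; loses to Brixley — 3 pairwise wins.

3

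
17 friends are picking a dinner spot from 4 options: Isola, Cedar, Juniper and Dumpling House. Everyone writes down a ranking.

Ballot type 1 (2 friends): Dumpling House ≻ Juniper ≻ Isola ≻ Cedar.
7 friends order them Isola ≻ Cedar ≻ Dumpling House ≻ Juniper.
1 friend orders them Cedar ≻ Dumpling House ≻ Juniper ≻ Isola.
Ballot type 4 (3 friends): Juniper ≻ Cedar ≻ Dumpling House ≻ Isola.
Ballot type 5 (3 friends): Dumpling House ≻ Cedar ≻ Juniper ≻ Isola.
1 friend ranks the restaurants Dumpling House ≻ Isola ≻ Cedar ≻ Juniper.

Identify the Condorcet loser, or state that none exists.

Head-to-head results (17 friends):
Isola vs Cedar: Isola is ranked higher on 2+7+1 = 10 ballots, Cedar on 7. Isola wins 10–7.
Isola vs Juniper: 8 to 9, Juniper.
Isola vs Dumpling House: Dumpling House, 10–7.
Cedar vs Juniper: Cedar is ranked higher on 7+1+3+1 = 12 ballots, Juniper on 5. Cedar wins 12–5.
Cedar vs Dumpling House: Cedar is ranked higher on 7+1+3 = 11 ballots, Dumpling House on 6. Cedar wins 11–6.
Juniper vs Dumpling House: Dumpling House, 14–3.
Each restaurant has at least one pairwise win (Isola beats Cedar; Cedar beats Juniper; Juniper beats Isola; Dumpling House beats Isola) — no Condorcet loser.

none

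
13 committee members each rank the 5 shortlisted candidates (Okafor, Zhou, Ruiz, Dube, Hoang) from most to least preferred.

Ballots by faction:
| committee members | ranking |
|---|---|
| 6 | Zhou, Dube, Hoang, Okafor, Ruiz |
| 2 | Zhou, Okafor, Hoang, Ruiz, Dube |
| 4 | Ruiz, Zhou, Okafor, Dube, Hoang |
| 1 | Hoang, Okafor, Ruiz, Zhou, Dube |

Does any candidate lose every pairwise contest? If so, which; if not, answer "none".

none

Pairwise majorities:
Okafor vs Zhou: Zhou, 12–1.
Okafor vs Ruiz: Okafor preferred on 6+2+1 = 9 ballots; Okafor wins 9–4.
Okafor vs Dube: Okafor, 7–6.
Okafor vs Hoang: Okafor is ranked higher on 2+4 = 6 ballots, Hoang on 7. Hoang wins 7–6.
Zhou vs Ruiz: Zhou wins 8–5.
Zhou vs Dube: Zhou, 13–0.
Zhou vs Hoang: 6+2+4 = 12 for Zhou, 1 for Hoang — Zhou by 12–1.
Ruiz vs Dube: 2+4+1 = 7 for Ruiz, 6 for Dube — Ruiz by 7–6.
Ruiz vs Hoang: 4 to 9, Hoang.
Dube vs Hoang: Dube wins 10–3.
Each candidate has at least one pairwise win (Okafor beats Ruiz; Zhou beats Okafor; Ruiz beats Dube; Dube beats Hoang; Hoang beats Okafor) — no Condorcet loser.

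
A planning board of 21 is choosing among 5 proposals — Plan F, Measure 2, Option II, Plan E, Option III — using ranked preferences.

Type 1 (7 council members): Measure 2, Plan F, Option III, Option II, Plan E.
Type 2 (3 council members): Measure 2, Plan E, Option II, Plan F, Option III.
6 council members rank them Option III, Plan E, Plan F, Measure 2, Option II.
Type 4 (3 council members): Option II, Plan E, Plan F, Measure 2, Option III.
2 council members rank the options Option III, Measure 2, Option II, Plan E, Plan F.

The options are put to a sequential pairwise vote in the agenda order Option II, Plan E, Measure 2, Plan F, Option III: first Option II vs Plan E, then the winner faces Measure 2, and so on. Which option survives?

Measure 2

Round 1: Option II vs Plan E — 12–9, Option II advances.
Round 2: Option II vs Measure 2 — 3–18, Measure 2 advances.
Round 3: Measure 2 vs Plan F — 12–9, Measure 2 advances.
Round 4: Measure 2 vs Option III — 13–8, Measure 2 advances.
The agenda winner is Measure 2.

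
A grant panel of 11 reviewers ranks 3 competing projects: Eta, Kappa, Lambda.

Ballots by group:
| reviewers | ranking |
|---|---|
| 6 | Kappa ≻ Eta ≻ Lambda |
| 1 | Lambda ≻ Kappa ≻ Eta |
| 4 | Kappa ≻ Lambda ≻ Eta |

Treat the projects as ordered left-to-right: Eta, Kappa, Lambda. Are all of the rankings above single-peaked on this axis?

Axis positions: Eta=1, Kappa=2, Lambda=3.
Group 1 (peak Kappa at position 2): ranking walks positions 2-1-3, expanding outward from the peak — single-peaked.
Group 2 (peak Lambda at position 3): ranking walks positions 3-2-1, expanding outward from the peak — single-peaked.
Group 3 (peak Kappa at position 2): ranking walks positions 2-3-1, expanding outward from the peak — single-peaked.
Every ranking is single-peaked on this axis.

yes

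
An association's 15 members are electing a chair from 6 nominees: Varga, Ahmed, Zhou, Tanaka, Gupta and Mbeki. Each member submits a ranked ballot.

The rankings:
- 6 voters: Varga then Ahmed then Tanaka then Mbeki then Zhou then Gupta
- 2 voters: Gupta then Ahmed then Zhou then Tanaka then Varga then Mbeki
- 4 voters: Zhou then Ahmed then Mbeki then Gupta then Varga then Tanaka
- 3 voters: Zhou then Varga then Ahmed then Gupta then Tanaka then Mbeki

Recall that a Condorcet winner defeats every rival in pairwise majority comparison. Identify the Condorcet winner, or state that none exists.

none

Head-to-head results (15 voters):
Varga vs Ahmed: Varga is ranked higher on 6+3 = 9 ballots, Ahmed on 6. Varga wins 9–6.
Varga vs Zhou: Varga preferred on 6 ballots; Zhou wins 9–6.
Varga vs Tanaka: 13 to 2, Varga.
Varga vs Gupta: 6+3 = 9 for Varga, 6 for Gupta — Varga by 9–6.
Varga vs Mbeki: Varga is ranked higher on 6+2+3 = 11 ballots, Mbeki on 4. Varga wins 11–4.
Ahmed vs Zhou: 8 to 7, Ahmed.
Ahmed vs Tanaka: 15 to 0, Ahmed.
Ahmed vs Gupta: 13 to 2, Ahmed.
Ahmed vs Mbeki: 6+2+4+3 = 15 for Ahmed, 0 for Mbeki — Ahmed by 15–0.
Zhou vs Tanaka: Zhou preferred on 2+4+3 = 9 ballots; Zhou wins 9–6.
Zhou vs Gupta: 13 to 2, Zhou.
Zhou vs Mbeki: 2+4+3 = 9 for Zhou, 6 for Mbeki — Zhou by 9–6.
Tanaka vs Gupta: Tanaka preferred on 6 ballots; Gupta wins 9–6.
Tanaka vs Mbeki: Tanaka is ranked higher on 6+2+3 = 11 ballots, Mbeki on 4. Tanaka wins 11–4.
Gupta vs Mbeki: Gupta preferred on 2+3 = 5 ballots; Mbeki wins 10–5.
Every candidate loses at least once (Varga loses to Zhou; Ahmed loses to Varga; Zhou loses to Ahmed; Tanaka loses to Varga; Gupta loses to Varga; Mbeki loses to Varga). The majority relation contains the cycle Varga → Ahmed → Zhou → Varga, so there is no Condorcet winner.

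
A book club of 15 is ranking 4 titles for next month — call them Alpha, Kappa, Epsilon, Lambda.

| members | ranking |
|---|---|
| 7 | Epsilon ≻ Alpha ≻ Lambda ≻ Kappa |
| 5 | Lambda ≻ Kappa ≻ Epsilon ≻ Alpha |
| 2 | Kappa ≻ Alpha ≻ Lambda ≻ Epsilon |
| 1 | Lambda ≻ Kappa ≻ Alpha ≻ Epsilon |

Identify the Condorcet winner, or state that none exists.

none

Check each pair by majority over 15 ballots:
Alpha vs Kappa: Alpha is ranked higher on 7 ballots, Kappa on 8. Kappa wins 8–7.
Alpha vs Epsilon: Alpha preferred on 2+1 = 3 ballots; Epsilon wins 12–3.
Alpha vs Lambda: 9 to 6, Alpha.
Kappa vs Epsilon: Kappa preferred on 5+2+1 = 8 ballots; Kappa wins 8–7.
Kappa vs Lambda: 2 to 13, Lambda.
Epsilon vs Lambda: Epsilon is ranked higher on 7 ballots, Lambda on 8. Lambda wins 8–7.
No book is unbeaten: Alpha loses to Kappa; Kappa loses to Lambda; Epsilon loses to Kappa; Lambda loses to Alpha. In particular Alpha beats Lambda beats Kappa beats Alpha is a majority cycle — no Condorcet winner exists.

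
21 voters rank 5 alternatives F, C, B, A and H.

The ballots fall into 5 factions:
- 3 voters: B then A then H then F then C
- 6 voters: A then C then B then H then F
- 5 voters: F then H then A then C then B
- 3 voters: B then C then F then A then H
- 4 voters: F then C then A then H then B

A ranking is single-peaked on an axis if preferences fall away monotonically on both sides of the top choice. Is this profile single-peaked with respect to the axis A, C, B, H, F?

Axis positions: A=1, C=2, B=3, H=4, F=5.
Faction 1: ranking walks positions 3-1-4-5-2; A is ranked above C even though C lies between A and the peak B on the axis — preferences dip and rise again. Not single-peaked.
Faction 2 (peak A at position 1): ranking walks positions 1-2-3-4-5, expanding outward from the peak — single-peaked.
Faction 3: ranking walks positions 5-4-1-2-3; A is ranked above B even though B lies between A and the peak F on the axis — preferences dip and rise again. Not single-peaked.
Faction 4: ranking walks positions 3-2-5-1-4; F is ranked above H even though H lies between F and the peak B on the axis — preferences dip and rise again. Not single-peaked.
Faction 5: ranking walks positions 5-2-1-4-3; C is ranked above H even though H lies between C and the peak F on the axis — preferences dip and rise again. Not single-peaked.
Faction 1 violates single-peakedness, so the profile is not single-peaked on this axis.

no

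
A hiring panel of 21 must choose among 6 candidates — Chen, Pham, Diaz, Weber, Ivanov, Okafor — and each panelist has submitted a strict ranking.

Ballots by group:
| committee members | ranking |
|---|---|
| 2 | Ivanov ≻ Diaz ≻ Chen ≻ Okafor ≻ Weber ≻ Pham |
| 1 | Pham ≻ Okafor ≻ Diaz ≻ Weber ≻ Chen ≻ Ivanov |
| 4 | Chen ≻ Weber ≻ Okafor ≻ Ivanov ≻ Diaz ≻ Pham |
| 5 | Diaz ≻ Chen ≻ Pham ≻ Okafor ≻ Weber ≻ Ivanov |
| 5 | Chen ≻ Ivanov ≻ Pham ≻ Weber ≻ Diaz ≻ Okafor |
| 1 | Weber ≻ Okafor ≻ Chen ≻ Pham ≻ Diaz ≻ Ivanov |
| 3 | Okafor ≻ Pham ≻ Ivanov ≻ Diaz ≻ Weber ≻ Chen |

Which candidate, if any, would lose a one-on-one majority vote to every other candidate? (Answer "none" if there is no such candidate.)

Pairwise majorities:
Chen–Pham: Chen 17–4.
Chen vs Diaz: Diaz, 11–10.
Chen vs Weber: Chen, 16–5.
Chen vs Ivanov: 16 to 5, Chen.
Chen vs Okafor: 2+4+5+5 = 16 for Chen, 5 for Okafor — Chen by 16–5.
Pham vs Diaz: 1+5+1+3 = 10 for Pham, 11 for Diaz — Diaz by 11–10.
Pham vs Weber: Pham wins 14–7.
Pham vs Ivanov: Ivanov wins 11–10.
Pham vs Okafor: 11 to 10, Pham.
Diaz vs Weber: 11 to 10, Diaz.
Diaz–Ivanov: Ivanov 14–7.
Diaz vs Okafor: 12 to 9, Diaz.
Weber vs Ivanov: Weber preferred on 1+4+5+1 = 11 ballots; Weber wins 11–10.
Weber vs Okafor: Okafor wins 11–10.
Ivanov vs Okafor: Okafor, 14–7.
Every candidate wins at least one matchup (Chen beats Pham; Pham beats Weber; Diaz beats Chen; Weber beats Ivanov; Ivanov beats Pham; Okafor beats Weber), so there is no Condorcet loser.

none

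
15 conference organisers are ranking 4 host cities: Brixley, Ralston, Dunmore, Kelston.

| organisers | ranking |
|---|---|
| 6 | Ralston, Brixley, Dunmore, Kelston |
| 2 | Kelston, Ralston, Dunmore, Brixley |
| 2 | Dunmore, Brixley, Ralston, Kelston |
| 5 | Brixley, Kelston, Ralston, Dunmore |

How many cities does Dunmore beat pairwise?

Dunmore against each rival (15 organisers):
Dunmore vs Brixley: Dunmore is ranked higher on 2+2 = 4 ballots, Brixley on 11. Brixley wins 11–4.
Dunmore vs Ralston: 2 for Dunmore, 13 for Ralston — Ralston by 13–2.
Dunmore vs Kelston: 6+2 = 8 for Dunmore, 7 for Kelston — Dunmore by 8–7.
Dunmore beats Kelston; loses to Brixley, Ralston — 1 pairwise win.

1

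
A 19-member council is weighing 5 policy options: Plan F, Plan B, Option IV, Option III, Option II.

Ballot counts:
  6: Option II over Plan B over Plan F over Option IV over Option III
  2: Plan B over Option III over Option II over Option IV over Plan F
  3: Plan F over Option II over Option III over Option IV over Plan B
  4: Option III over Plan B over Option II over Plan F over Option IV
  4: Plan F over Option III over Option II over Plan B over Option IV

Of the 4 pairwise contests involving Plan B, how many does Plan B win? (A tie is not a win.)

Plan B against each rival (19 council members):
Plan B vs Plan F: 6+2+4 = 12 for Plan B, 7 for Plan F — Plan B by 12–7.
Plan B vs Option IV: Plan B wins 16–3.
Plan B vs Option III: Plan B preferred on 6+2 = 8 ballots; Option III wins 11–8.
Plan B vs Option II: Option II wins 13–6.
Plan B beats Plan F, Option IV; loses to Option III, Option II — 2 pairwise wins.

2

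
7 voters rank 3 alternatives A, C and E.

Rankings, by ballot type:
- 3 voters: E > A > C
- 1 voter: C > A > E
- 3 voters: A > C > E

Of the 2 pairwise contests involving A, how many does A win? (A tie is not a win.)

2

A against each rival (7 voters):
A vs C: A preferred on 3+3 = 6 ballots; A wins 6–1.
A vs E: A preferred on 1+3 = 4 ballots; A wins 4–3.
A beats C, E — 2 pairwise wins.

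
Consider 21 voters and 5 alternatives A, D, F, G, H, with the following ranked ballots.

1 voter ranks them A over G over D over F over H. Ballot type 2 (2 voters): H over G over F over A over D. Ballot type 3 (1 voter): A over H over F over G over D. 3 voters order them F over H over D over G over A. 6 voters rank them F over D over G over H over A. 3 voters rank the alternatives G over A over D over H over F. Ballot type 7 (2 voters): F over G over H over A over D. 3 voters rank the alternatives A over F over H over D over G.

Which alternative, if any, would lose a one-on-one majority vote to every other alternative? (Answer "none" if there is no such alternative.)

Pairwise majorities:
A vs D: 12 to 9, A.
A vs F: 8 to 13, F.
A vs G: A is ranked higher on 1+1+3 = 5 ballots, G on 16. G wins 16–5.
A vs H: 8 to 13, H.
D vs F: D is ranked higher on 1+3 = 4 ballots, F on 17. F wins 17–4.
D vs G: D is ranked higher on 3+6+3 = 12 ballots, G on 9. D wins 12–9.
D vs H: D is ranked higher on 1+6+3 = 10 ballots, H on 11. H wins 11–10.
F–G: F 15–6.
F–H: F 15–6.
G vs H: G, 12–9.
No alternative is winless: A beats D; D beats G; F beats A; G beats A; H beats A. There is no Condorcet loser.

none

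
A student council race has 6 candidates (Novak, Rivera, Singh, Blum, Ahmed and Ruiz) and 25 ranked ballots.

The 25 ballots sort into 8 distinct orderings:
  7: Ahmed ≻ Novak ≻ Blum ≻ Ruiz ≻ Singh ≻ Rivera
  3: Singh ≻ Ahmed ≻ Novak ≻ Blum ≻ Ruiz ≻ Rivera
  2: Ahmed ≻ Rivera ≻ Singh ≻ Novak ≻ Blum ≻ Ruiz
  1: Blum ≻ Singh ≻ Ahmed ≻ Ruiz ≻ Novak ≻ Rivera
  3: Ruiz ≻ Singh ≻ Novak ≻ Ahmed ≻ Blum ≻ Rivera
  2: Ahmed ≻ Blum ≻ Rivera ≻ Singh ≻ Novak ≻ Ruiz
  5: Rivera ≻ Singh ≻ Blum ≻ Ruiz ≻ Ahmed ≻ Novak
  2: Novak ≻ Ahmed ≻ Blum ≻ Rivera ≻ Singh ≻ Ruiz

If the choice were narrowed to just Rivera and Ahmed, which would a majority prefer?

Ahmed

Ballots ranking Rivera above Ahmed: 5.
Ballots ranking Ahmed above Rivera: 25 − 5 = 20.
Ahmed wins the head-to-head 20–5.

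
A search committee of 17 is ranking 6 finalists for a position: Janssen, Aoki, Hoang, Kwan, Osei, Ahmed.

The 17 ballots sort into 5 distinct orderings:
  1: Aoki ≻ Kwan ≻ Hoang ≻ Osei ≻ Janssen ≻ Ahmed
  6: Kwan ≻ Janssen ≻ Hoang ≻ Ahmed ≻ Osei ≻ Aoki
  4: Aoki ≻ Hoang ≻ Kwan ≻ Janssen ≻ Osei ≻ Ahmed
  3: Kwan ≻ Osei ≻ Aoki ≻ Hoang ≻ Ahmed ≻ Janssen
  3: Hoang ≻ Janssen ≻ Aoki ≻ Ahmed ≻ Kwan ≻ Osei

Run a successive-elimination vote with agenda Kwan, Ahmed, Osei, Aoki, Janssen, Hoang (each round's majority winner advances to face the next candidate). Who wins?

Kwan

Round 1: Kwan vs Ahmed — 14–3, Kwan advances.
Round 2: Kwan vs Osei — 17–0, Kwan advances.
Round 3: Kwan vs Aoki — 9–8, Kwan advances.
Round 4: Kwan vs Janssen — 14–3, Kwan advances.
Round 5: Kwan vs Hoang — 10–7, Kwan advances.
Kwan survives the agenda.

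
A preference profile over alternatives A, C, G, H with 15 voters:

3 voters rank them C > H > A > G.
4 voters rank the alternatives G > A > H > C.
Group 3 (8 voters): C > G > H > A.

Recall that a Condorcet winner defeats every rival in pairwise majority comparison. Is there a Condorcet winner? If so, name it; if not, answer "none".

Head-to-head results (15 voters):
A–C: C 11–4.
A vs G: G, 12–3.
A–H: H 11–4.
C vs G: C, 11–4.
C vs H: C, 11–4.
G vs H: G wins 12–3.
C wins every pairwise contest, so C is the Condorcet winner.

C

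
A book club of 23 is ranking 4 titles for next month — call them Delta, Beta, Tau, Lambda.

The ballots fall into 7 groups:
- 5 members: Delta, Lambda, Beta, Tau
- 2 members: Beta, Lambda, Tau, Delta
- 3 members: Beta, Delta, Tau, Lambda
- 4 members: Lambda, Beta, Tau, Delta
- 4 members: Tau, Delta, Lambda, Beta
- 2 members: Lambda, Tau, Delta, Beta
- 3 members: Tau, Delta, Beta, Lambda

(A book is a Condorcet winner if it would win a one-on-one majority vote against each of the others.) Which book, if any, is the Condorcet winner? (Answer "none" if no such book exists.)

none

Pairwise majorities:
Delta vs Beta: Delta wins 14–9.
Delta–Tau: Tau 15–8.
Delta vs Lambda: Delta, 15–8.
Beta–Tau: Beta 14–9.
Beta–Lambda: Lambda 15–8.
Tau vs Lambda: Lambda, 13–10.
Each book drops at least one matchup (Delta loses to Tau; Beta loses to Delta; Tau loses to Beta; Lambda loses to Delta); the cycle Delta > Beta > Tau > Delta rules out a Condorcet winner.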